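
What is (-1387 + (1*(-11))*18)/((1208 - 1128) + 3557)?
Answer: -1585/3637 ≈ -0.43580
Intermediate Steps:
(-1387 + (1*(-11))*18)/((1208 - 1128) + 3557) = (-1387 - 11*18)/(80 + 3557) = (-1387 - 198)/3637 = -1585*1/3637 = -1585/3637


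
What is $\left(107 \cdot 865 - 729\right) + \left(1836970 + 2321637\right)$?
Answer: $4250433$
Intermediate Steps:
$\left(107 \cdot 865 - 729\right) + \left(1836970 + 2321637\right) = \left(92555 - 729\right) + 4158607 = 91826 + 4158607 = 4250433$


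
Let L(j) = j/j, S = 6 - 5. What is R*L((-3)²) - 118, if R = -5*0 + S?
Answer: -117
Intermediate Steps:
S = 1
L(j) = 1
R = 1 (R = -5*0 + 1 = 0 + 1 = 1)
R*L((-3)²) - 118 = 1*1 - 118 = 1 - 118 = -117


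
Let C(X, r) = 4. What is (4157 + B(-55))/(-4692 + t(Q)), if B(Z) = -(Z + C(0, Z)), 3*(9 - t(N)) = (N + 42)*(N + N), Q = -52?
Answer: -12624/15089 ≈ -0.83664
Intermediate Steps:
t(N) = 9 - 2*N*(42 + N)/3 (t(N) = 9 - (N + 42)*(N + N)/3 = 9 - (42 + N)*2*N/3 = 9 - 2*N*(42 + N)/3)
B(Z) = -4 - Z (B(Z) = -(Z + 4) = -(4 + Z) = -4 - Z)
(4157 + B(-55))/(-4692 + t(Q)) = (4157 + (-4 - 1*(-55)))/(-4692 + (9 - 28*(-52) - ⅔*(-52)²)) = (4157 + (-4 + 55))/(-4692 + (9 + 1456 - ⅔*2704)) = (4157 + 51)/(-4692 + (9 + 1456 - 5408/3)) = 4208/(-4692 - 1013/3) = 4208/(-15089/3) = 4208*(-3/15089) = -12624/15089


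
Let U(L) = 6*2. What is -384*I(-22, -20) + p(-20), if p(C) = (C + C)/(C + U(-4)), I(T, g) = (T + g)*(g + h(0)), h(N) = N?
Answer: -322555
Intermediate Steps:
U(L) = 12
I(T, g) = g*(T + g) (I(T, g) = (T + g)*(g + 0) = (T + g)*g = g*(T + g))
p(C) = 2*C/(12 + C) (p(C) = (C + C)/(C + 12) = (2*C)/(12 + C) = 2*C/(12 + C))
-384*I(-22, -20) + p(-20) = -(-7680)*(-22 - 20) + 2*(-20)/(12 - 20) = -(-7680)*(-42) + 2*(-20)/(-8) = -384*840 + 2*(-20)*(-⅛) = -322560 + 5 = -322555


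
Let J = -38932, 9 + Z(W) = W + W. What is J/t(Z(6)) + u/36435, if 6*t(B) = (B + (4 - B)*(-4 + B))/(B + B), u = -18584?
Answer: -25532792144/36435 ≈ -7.0078e+5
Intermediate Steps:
Z(W) = -9 + 2*W (Z(W) = -9 + (W + W) = -9 + 2*W)
t(B) = (B + (-4 + B)*(4 - B))/(12*B) (t(B) = ((B + (4 - B)*(-4 + B))/(B + B))/6 = ((B + (-4 + B)*(4 - B))/((2*B)))/6 = ((B + (-4 + B)*(4 - B))*(1/(2*B)))/6 = ((B + (-4 + B)*(4 - B))/(2*B))/6 = (B + (-4 + B)*(4 - B))/(12*B))
J/t(Z(6)) + u/36435 = -38932*12*(-9 + 2*6)/(-16 - (-9 + 2*6)*(-9 + (-9 + 2*6))) - 18584/36435 = -38932*12*(-9 + 12)/(-16 - (-9 + 12)*(-9 + (-9 + 12))) - 18584*1/36435 = -38932*36/(-16 - 1*3*(-9 + 3)) - 18584/36435 = -38932*36/(-16 - 1*3*(-6)) - 18584/36435 = -38932*36/(-16 + 18) - 18584/36435 = -38932/((1/12)*(1/3)*2) - 18584/36435 = -38932/1/18 - 18584/36435 = -38932*18 - 18584/36435 = -700776 - 18584/36435 = -25532792144/36435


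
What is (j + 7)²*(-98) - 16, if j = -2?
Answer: -2466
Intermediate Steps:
(j + 7)²*(-98) - 16 = (-2 + 7)²*(-98) - 16 = 5²*(-98) - 16 = 25*(-98) - 16 = -2450 - 16 = -2466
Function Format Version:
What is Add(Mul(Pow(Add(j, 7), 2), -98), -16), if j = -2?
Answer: -2466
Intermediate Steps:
Add(Mul(Pow(Add(j, 7), 2), -98), -16) = Add(Mul(Pow(Add(-2, 7), 2), -98), -16) = Add(Mul(Pow(5, 2), -98), -16) = Add(Mul(25, -98), -16) = Add(-2450, -16) = -2466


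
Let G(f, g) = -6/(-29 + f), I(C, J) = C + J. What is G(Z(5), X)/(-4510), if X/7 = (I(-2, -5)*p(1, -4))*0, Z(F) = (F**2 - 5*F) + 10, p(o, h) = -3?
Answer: -3/42845 ≈ -7.0020e-5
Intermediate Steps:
Z(F) = 10 + F**2 - 5*F
X = 0 (X = 7*(((-2 - 5)*(-3))*0) = 7*(-7*(-3)*0) = 7*(21*0) = 7*0 = 0)
G(Z(5), X)/(-4510) = -6/(-29 + (10 + 5**2 - 5*5))/(-4510) = -6/(-29 + (10 + 25 - 25))*(-1/4510) = -6/(-29 + 10)*(-1/4510) = -6/(-19)*(-1/4510) = -6*(-1/19)*(-1/4510) = (6/19)*(-1/4510) = -3/42845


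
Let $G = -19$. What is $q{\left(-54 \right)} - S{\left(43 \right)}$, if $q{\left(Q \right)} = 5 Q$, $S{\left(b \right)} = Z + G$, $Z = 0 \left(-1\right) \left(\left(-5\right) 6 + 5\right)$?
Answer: $-251$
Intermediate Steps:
$Z = 0$ ($Z = 0 \left(-30 + 5\right) = 0 \left(-25\right) = 0$)
$S{\left(b \right)} = -19$ ($S{\left(b \right)} = 0 - 19 = -19$)
$q{\left(-54 \right)} - S{\left(43 \right)} = 5 \left(-54\right) - -19 = -270 + 19 = -251$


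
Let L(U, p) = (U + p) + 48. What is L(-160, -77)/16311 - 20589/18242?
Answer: -113091639/99181754 ≈ -1.1402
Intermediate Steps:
L(U, p) = 48 + U + p
L(-160, -77)/16311 - 20589/18242 = (48 - 160 - 77)/16311 - 20589/18242 = -189*1/16311 - 20589*1/18242 = -63/5437 - 20589/18242 = -113091639/99181754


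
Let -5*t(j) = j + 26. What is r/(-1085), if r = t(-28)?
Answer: -2/5425 ≈ -0.00036866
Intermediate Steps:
t(j) = -26/5 - j/5 (t(j) = -(j + 26)/5 = -(26 + j)/5 = -26/5 - j/5)
r = ⅖ (r = -26/5 - ⅕*(-28) = -26/5 + 28/5 = ⅖ ≈ 0.40000)
r/(-1085) = (⅖)/(-1085) = (⅖)*(-1/1085) = -2/5425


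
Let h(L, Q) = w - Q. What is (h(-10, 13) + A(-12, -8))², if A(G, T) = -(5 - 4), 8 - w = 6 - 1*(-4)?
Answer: 256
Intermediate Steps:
w = -2 (w = 8 - (6 - 1*(-4)) = 8 - (6 + 4) = 8 - 1*10 = 8 - 10 = -2)
A(G, T) = -1 (A(G, T) = -1*1 = -1)
h(L, Q) = -2 - Q
(h(-10, 13) + A(-12, -8))² = ((-2 - 1*13) - 1)² = ((-2 - 13) - 1)² = (-15 - 1)² = (-16)² = 256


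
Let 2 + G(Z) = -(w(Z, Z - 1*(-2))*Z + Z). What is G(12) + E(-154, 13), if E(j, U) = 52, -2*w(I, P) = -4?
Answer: 14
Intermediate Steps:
w(I, P) = 2 (w(I, P) = -½*(-4) = 2)
G(Z) = -2 - 3*Z (G(Z) = -2 - (2*Z + Z) = -2 - 3*Z)
G(12) + E(-154, 13) = (-2 - 3*12) + 52 = (-2 - 36) + 52 = -38 + 52 = 14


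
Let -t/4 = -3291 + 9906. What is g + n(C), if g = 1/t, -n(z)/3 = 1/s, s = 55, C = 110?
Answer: -15887/291060 ≈ -0.054583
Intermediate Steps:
t = -26460 (t = -4*(-3291 + 9906) = -4*6615 = -26460)
n(z) = -3/55
g = -1/26460 (g = 1/(-26460) = -1/26460 ≈ -3.7793e-5)
g + n(C) = -1/26460 - 3/55 = -15887/291060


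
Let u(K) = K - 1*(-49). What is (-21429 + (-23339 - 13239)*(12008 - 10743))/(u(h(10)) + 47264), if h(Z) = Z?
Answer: -46292599/47323 ≈ -978.23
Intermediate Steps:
u(K) = 49 + K (u(K) = K + 49 = 49 + K)
(-21429 + (-23339 - 13239)*(12008 - 10743))/(u(h(10)) + 47264) = (-21429 + (-23339 - 13239)*(12008 - 10743))/((49 + 10) + 47264) = (-21429 - 36578*1265)/(59 + 47264) = (-21429 - 46271170)/47323 = -46292599*1/47323 = -46292599/47323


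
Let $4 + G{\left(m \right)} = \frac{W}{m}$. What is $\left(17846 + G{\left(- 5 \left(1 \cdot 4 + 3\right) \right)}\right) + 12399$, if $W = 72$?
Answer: $\frac{1058363}{35} \approx 30239.0$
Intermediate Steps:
$G{\left(m \right)} = -4 + \frac{72}{m}$
$\left(17846 + G{\left(- 5 \left(1 \cdot 4 + 3\right) \right)}\right) + 12399 = \left(17846 - \left(4 - \frac{72}{\left(-5\right) \left(1 \cdot 4 + 3\right)}\right)\right) + 12399 = \left(17846 - \left(4 - \frac{72}{\left(-5\right) \left(4 + 3\right)}\right)\right) + 12399 = \left(17846 - \left(4 - \frac{72}{\left(-5\right) 7}\right)\right) + 12399 = \left(17846 - \left(4 - \frac{72}{-35}\right)\right) + 12399 = \left(17846 + \left(-4 + 72 \left(- \frac{1}{35}\right)\right)\right) + 12399 = \left(17846 - \frac{212}{35}\right) + 12399 = \frac{624398}{35} + 12399 = \frac{1058363}{35}$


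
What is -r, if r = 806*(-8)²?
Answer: -51584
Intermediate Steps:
r = 51584 (r = 806*64 = 51584)
-r = -1*51584 = -51584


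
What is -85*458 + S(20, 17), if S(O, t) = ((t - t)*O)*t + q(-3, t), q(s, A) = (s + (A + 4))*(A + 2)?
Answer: -38588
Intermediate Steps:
q(s, A) = (2 + A)*(4 + A + s) (q(s, A) = (s + (4 + A))*(2 + A) = (4 + A + s)*(2 + A) = (2 + A)*(4 + A + s))
S(O, t) = 2 + t² + 3*t (S(O, t) = ((t - t)*O)*t + (8 + t² + 2*(-3) + 6*t + t*(-3)) = (0*O)*t + (8 + t² - 6 + 6*t - 3*t) = 0*t + (2 + t² + 3*t) = 0 + (2 + t² + 3*t) = 2 + t² + 3*t)
-85*458 + S(20, 17) = -85*458 + (2 + 17² + 3*17) = -38930 + (2 + 289 + 51) = -38930 + 342 = -38588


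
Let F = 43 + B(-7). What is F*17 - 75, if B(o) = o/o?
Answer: 673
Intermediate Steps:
B(o) = 1
F = 44 (F = 43 + 1 = 44)
F*17 - 75 = 44*17 - 75 = 748 - 75 = 673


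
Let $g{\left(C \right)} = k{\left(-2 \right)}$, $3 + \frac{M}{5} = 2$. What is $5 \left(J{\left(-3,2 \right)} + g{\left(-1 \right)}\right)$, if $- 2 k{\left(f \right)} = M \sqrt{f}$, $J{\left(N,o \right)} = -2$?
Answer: $-10 + \frac{25 i \sqrt{2}}{2} \approx -10.0 + 17.678 i$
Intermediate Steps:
$M = -5$ ($M = -15 + 5 \cdot 2 = -15 + 10 = -5$)
$k{\left(f \right)} = \frac{5 \sqrt{f}}{2}$ ($k{\left(f \right)} = - \frac{\left(-5\right) \sqrt{f}}{2} = \frac{5 \sqrt{f}}{2}$)
$g{\left(C \right)} = \frac{5 i \sqrt{2}}{2}$ ($g{\left(C \right)} = \frac{5 \sqrt{-2}}{2} = \frac{5 i \sqrt{2}}{2}$)
$5 \left(J{\left(-3,2 \right)} + g{\left(-1 \right)}\right) = 5 \left(-2 + \frac{5 i \sqrt{2}}{2}\right) = -10 + \frac{25 i \sqrt{2}}{2}$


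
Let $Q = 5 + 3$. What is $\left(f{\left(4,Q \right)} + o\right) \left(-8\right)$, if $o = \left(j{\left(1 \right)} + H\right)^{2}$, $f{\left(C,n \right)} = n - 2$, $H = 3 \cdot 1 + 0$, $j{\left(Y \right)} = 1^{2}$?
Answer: $-176$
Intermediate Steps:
$j{\left(Y \right)} = 1$
$H = 3$ ($H = 3 + 0 = 3$)
$Q = 8$
$f{\left(C,n \right)} = -2 + n$ ($f{\left(C,n \right)} = n - 2 = -2 + n$)
$o = 16$ ($o = \left(1 + 3\right)^{2} = 4^{2} = 16$)
$\left(f{\left(4,Q \right)} + o\right) \left(-8\right) = \left(\left(-2 + 8\right) + 16\right) \left(-8\right) = \left(6 + 16\right) \left(-8\right) = 22 \left(-8\right) = -176$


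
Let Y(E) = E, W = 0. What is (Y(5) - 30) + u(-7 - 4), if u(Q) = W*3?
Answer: -25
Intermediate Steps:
u(Q) = 0 (u(Q) = 0*3 = 0)
(Y(5) - 30) + u(-7 - 4) = (5 - 30) + 0 = -25 + 0 = -25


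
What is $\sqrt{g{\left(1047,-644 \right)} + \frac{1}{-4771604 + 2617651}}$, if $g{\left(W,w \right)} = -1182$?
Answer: $\frac{i \sqrt{5483904990132991}}{2153953} \approx 34.38 i$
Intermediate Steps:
$\sqrt{g{\left(1047,-644 \right)} + \frac{1}{-4771604 + 2617651}} = \sqrt{-1182 + \frac{1}{-4771604 + 2617651}} = \sqrt{-1182 + \frac{1}{-2153953}} = \sqrt{-1182 - \frac{1}{2153953}} = \sqrt{- \frac{2545972447}{2153953}} = \frac{i \sqrt{5483904990132991}}{2153953}$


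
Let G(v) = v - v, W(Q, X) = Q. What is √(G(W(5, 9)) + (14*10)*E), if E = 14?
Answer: 14*√10 ≈ 44.272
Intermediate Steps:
G(v) = 0
√(G(W(5, 9)) + (14*10)*E) = √(0 + (14*10)*14) = √(0 + 140*14) = √(0 + 1960) = √1960 = 14*√10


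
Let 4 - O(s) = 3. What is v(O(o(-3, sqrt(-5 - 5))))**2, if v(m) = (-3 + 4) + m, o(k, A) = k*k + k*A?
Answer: 4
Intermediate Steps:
o(k, A) = k**2 + A*k
O(s) = 1 (O(s) = 4 - 1*3 = 4 - 3 = 1)
v(m) = 1 + m
v(O(o(-3, sqrt(-5 - 5))))**2 = (1 + 1)**2 = 2**2 = 4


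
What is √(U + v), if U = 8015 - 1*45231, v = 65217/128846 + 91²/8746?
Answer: 9*I*√36464357220330158858/281721779 ≈ 192.91*I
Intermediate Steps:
v = 409340402/281721779 (v = 65217*(1/128846) + 8281*(1/8746) = 65217/128846 + 8281/8746 = 409340402/281721779 ≈ 1.4530)
U = -37216 (U = 8015 - 45231 = -37216)
√(U + v) = √(-37216 + 409340402/281721779) = √(-10484148386862/281721779) = 9*I*√36464357220330158858/281721779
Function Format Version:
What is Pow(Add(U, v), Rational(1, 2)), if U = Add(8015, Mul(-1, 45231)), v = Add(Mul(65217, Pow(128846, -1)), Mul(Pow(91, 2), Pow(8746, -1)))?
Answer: Mul(Rational(9, 281721779), I, Pow(36464357220330158858, Rational(1, 2))) ≈ Mul(192.91, I)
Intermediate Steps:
v = Rational(409340402, 281721779) (v = Add(Mul(65217, Rational(1, 128846)), Mul(8281, Rational(1, 8746))) = Add(Rational(65217, 128846), Rational(8281, 8746)) = Rational(409340402, 281721779) ≈ 1.4530)
U = -37216 (U = Add(8015, -45231) = -37216)
Pow(Add(U, v), Rational(1, 2)) = Pow(Add(-37216, Rational(409340402, 281721779)), Rational(1, 2)) = Pow(Rational(-10484148386862, 281721779), Rational(1, 2)) = Mul(Rational(9, 281721779), I, Pow(36464357220330158858, Rational(1, 2)))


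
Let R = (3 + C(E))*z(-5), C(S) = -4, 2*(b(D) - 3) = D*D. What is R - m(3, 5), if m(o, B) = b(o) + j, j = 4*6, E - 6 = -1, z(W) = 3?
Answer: -69/2 ≈ -34.500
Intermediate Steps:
b(D) = 3 + D²/2 (b(D) = 3 + (D*D)/2 = 3 + D²/2)
E = 5 (E = 6 - 1 = 5)
j = 24
m(o, B) = 27 + o²/2 (m(o, B) = (3 + o²/2) + 24 = 27 + o²/2)
R = -3 (R = (3 - 4)*3 = -1*3 = -3)
R - m(3, 5) = -3 - (27 + (½)*3²) = -3 - (27 + (½)*9) = -3 - (27 + 9/2) = -3 - 1*63/2 = -3 - 63/2 = -69/2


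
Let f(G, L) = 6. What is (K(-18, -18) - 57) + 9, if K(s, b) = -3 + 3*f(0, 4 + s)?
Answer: -33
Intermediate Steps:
K(s, b) = 15 (K(s, b) = -3 + 3*6 = -3 + 18 = 15)
(K(-18, -18) - 57) + 9 = (15 - 57) + 9 = -42 + 9 = -33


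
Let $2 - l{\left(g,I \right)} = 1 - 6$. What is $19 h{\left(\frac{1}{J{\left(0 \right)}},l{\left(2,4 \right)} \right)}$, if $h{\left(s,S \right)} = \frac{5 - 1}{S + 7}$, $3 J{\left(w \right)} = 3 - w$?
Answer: $\frac{38}{7} \approx 5.4286$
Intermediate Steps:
$l{\left(g,I \right)} = 7$ ($l{\left(g,I \right)} = 2 - \left(1 - 6\right) = 2 - -5 = 2 + 5 = 7$)
$J{\left(w \right)} = 1 - \frac{w}{3}$ ($J{\left(w \right)} = \frac{3 - w}{3} = 1 - \frac{w}{3}$)
$h{\left(s,S \right)} = \frac{4}{7 + S}$
$19 h{\left(\frac{1}{J{\left(0 \right)}},l{\left(2,4 \right)} \right)} = 19 \frac{4}{7 + 7} = 19 \cdot \frac{4}{14} = 19 \cdot 4 \cdot \frac{1}{14} = 19 \cdot \frac{2}{7} = \frac{38}{7}$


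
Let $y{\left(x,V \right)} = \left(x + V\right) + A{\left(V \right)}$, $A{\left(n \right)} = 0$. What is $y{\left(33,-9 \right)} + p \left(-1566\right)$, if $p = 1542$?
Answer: $-2414748$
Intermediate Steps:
$y{\left(x,V \right)} = V + x$ ($y{\left(x,V \right)} = \left(x + V\right) + 0 = \left(V + x\right) + 0 = V + x$)
$y{\left(33,-9 \right)} + p \left(-1566\right) = \left(-9 + 33\right) + 1542 \left(-1566\right) = 24 - 2414772 = -2414748$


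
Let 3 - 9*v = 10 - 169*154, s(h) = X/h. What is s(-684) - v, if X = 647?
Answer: -1978091/684 ≈ -2891.9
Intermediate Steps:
s(h) = 647/h
v = 2891 (v = 1/3 - (10 - 169*154)/9 = 1/3 - (10 - 26026)/9 = 1/3 - 1/9*(-26016) = 1/3 + 8672/3 = 2891)
s(-684) - v = 647/(-684) - 1*2891 = 647*(-1/684) - 2891 = -647/684 - 2891 = -1978091/684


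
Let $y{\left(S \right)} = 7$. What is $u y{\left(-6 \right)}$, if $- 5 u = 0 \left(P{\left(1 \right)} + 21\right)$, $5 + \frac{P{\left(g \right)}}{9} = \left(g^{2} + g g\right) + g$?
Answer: $0$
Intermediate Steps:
$P{\left(g \right)} = -45 + 9 g + 18 g^{2}$ ($P{\left(g \right)} = -45 + 9 \left(\left(g^{2} + g g\right) + g\right) = -45 + 9 \left(\left(g^{2} + g^{2}\right) + g\right) = -45 + 9 \left(2 g^{2} + g\right) = -45 + 9 \left(g + 2 g^{2}\right) = -45 + \left(9 g + 18 g^{2}\right) = -45 + 9 g + 18 g^{2}$)
$u = 0$ ($u = - \frac{0 \left(\left(-45 + 9 \cdot 1 + 18 \cdot 1^{2}\right) + 21\right)}{5} = - \frac{0 \left(\left(-45 + 9 + 18 \cdot 1\right) + 21\right)}{5} = - \frac{0 \left(\left(-45 + 9 + 18\right) + 21\right)}{5} = - \frac{0 \left(-18 + 21\right)}{5} = - \frac{0 \cdot 3}{5} = \left(- \frac{1}{5}\right) 0 = 0$)
$u y{\left(-6 \right)} = 0 \cdot 7 = 0$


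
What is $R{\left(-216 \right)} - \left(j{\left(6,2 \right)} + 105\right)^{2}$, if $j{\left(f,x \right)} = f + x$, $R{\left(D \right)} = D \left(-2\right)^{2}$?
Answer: $-13633$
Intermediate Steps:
$R{\left(D \right)} = 4 D$ ($R{\left(D \right)} = D 4 = 4 D$)
$R{\left(-216 \right)} - \left(j{\left(6,2 \right)} + 105\right)^{2} = 4 \left(-216\right) - \left(\left(6 + 2\right) + 105\right)^{2} = -864 - \left(8 + 105\right)^{2} = -864 - 113^{2} = -864 - 12769 = -13633$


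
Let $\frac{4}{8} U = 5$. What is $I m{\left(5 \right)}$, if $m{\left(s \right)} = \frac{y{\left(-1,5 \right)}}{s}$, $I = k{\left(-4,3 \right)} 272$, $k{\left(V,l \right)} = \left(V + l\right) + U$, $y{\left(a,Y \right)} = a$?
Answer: $- \frac{2448}{5} \approx -489.6$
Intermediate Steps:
$U = 10$ ($U = 2 \cdot 5 = 10$)
$k{\left(V,l \right)} = 10 + V + l$ ($k{\left(V,l \right)} = \left(V + l\right) + 10 = 10 + V + l$)
$I = 2448$ ($I = \left(10 - 4 + 3\right) 272 = 9 \cdot 272 = 2448$)
$m{\left(s \right)} = - \frac{1}{s}$
$I m{\left(5 \right)} = 2448 \left(- \frac{1}{5}\right) = - \frac{2448}{5}$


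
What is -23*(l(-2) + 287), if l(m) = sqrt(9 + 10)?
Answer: -6601 - 23*sqrt(19) ≈ -6701.3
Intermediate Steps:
l(m) = sqrt(19)
-23*(l(-2) + 287) = -23*(sqrt(19) + 287) = -23*(287 + sqrt(19)) = -6601 - 23*sqrt(19)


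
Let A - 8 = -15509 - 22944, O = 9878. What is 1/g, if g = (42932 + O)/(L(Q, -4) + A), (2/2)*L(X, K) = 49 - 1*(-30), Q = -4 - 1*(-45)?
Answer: -19183/26405 ≈ -0.72649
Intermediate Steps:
Q = 41 (Q = -4 + 45 = 41)
L(X, K) = 79 (L(X, K) = 49 - 1*(-30) = 49 + 30 = 79)
A = -38445 (A = 8 + (-15509 - 22944) = 8 - 38453 = -38445)
g = -26405/19183 (g = (42932 + 9878)/(79 - 38445) = 52810/(-38366) = 52810*(-1/38366) = -26405/19183 ≈ -1.3765)
1/g = 1/(-26405/19183) = -19183/26405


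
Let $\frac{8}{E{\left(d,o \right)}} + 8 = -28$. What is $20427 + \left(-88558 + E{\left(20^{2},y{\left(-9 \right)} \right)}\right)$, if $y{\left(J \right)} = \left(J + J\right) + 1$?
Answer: $- \frac{613181}{9} \approx -68131.0$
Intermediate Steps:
$y{\left(J \right)} = 1 + 2 J$ ($y{\left(J \right)} = 2 J + 1 = 1 + 2 J$)
$E{\left(d,o \right)} = - \frac{2}{9}$ ($E{\left(d,o \right)} = \frac{8}{-8 - 28} = \frac{8}{-36} = 8 \left(- \frac{1}{36}\right) = - \frac{2}{9}$)
$20427 + \left(-88558 + E{\left(20^{2},y{\left(-9 \right)} \right)}\right) = 20427 - \frac{797024}{9} = - \frac{613181}{9}$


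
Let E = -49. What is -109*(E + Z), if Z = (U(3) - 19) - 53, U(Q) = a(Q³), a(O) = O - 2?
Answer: 10464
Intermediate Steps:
a(O) = -2 + O
U(Q) = -2 + Q³
Z = -47 (Z = ((-2 + 3³) - 19) - 53 = ((-2 + 27) - 19) - 53 = (25 - 19) - 53 = 6 - 53 = -47)
-109*(E + Z) = -109*(-49 - 47) = -109*(-96) = 10464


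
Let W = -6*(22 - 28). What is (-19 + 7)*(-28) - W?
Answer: 300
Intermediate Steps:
W = 36 (W = -6*(-6) = 36)
(-19 + 7)*(-28) - W = (-19 + 7)*(-28) - 1*36 = -12*(-28) - 36 = 336 - 36 = 300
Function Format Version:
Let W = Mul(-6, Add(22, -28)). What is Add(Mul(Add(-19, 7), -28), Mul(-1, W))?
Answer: 300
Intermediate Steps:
W = 36 (W = Mul(-6, -6) = 36)
Add(Mul(Add(-19, 7), -28), Mul(-1, W)) = Add(Mul(Add(-19, 7), -28), Mul(-1, 36)) = Add(Mul(-12, -28), -36) = Add(336, -36) = 300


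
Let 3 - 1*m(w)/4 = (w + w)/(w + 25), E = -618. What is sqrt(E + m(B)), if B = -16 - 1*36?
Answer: I*sqrt(50334)/9 ≈ 24.928*I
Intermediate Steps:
B = -52 (B = -16 - 36 = -52)
m(w) = 12 - 8*w/(25 + w) (m(w) = 12 - 4*(w + w)/(w + 25) = 12 - 4*2*w/(25 + w) = 12 - 8*w/(25 + w))
sqrt(E + m(B)) = sqrt(-618 + 4*(75 - 52)/(25 - 52)) = sqrt(-618 + 4*23/(-27)) = sqrt(-618 + 4*(-1/27)*23) = sqrt(-618 - 92/27) = sqrt(-16778/27) = I*sqrt(50334)/9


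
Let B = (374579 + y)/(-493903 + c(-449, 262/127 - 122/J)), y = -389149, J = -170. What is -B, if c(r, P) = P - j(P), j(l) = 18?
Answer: -78641575/2665923589 ≈ -0.029499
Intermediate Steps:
c(r, P) = -18 + P (c(r, P) = P - 1*18 = P - 18 = -18 + P)
B = 78641575/2665923589 (B = (374579 - 389149)/(-493903 + (-18 + (262/127 - 122/(-170)))) = -14570/(-493903 + (-18 + (262*(1/127) - 122*(-1/170)))) = -14570/(-493903 + (-18 + (262/127 + 61/85))) = -14570/(-493903 + (-18 + 30017/10795)) = -14570/(-493903 - 164293/10795) = -14570/(-5331847178/10795) = -14570*(-10795/5331847178) = 78641575/2665923589 ≈ 0.029499)
-B = -1*78641575/2665923589 = -78641575/2665923589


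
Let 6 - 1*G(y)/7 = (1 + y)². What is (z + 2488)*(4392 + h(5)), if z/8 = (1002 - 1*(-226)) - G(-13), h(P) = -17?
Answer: 87675000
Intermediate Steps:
G(y) = 42 - 7*(1 + y)²
z = 17552 (z = 8*((1002 - 1*(-226)) - (42 - 7*(1 - 13)²)) = 8*((1002 + 226) - (42 - 7*(-12)²)) = 8*(1228 - (42 - 7*144)) = 8*(1228 - (42 - 1008)) = 8*(1228 - 1*(-966)) = 8*(1228 + 966) = 8*2194 = 17552)
(z + 2488)*(4392 + h(5)) = (17552 + 2488)*(4392 - 17) = 20040*4375 = 87675000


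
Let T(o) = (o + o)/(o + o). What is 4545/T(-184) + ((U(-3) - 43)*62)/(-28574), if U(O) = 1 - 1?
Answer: 64935748/14287 ≈ 4545.1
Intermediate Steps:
U(O) = 0
T(o) = 1 (T(o) = (2*o)/((2*o)) = (1/(2*o))*(2*o) = 1)
4545/T(-184) + ((U(-3) - 43)*62)/(-28574) = 4545/1 + ((0 - 43)*62)/(-28574) = 4545*1 - 43*62*(-1/28574) = 4545 - 2666*(-1/28574) = 4545 + 1333/14287 = 64935748/14287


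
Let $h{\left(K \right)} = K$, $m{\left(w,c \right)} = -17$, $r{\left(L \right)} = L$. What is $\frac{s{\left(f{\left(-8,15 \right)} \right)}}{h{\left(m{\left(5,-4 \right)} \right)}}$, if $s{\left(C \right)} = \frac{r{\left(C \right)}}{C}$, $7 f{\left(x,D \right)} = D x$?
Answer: $- \frac{1}{17} \approx -0.058824$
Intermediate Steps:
$f{\left(x,D \right)} = \frac{D x}{7}$
$s{\left(C \right)} = 1$ ($s{\left(C \right)} = \frac{C}{C} = 1$)
$\frac{s{\left(f{\left(-8,15 \right)} \right)}}{h{\left(m{\left(5,-4 \right)} \right)}} = 1 \frac{1}{-17} = 1 \left(- \frac{1}{17}\right) = - \frac{1}{17}$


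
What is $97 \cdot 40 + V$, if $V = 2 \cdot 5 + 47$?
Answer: $3937$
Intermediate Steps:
$V = 57$ ($V = 10 + 47 = 57$)
$97 \cdot 40 + V = 97 \cdot 40 + 57 = 3880 + 57 = 3937$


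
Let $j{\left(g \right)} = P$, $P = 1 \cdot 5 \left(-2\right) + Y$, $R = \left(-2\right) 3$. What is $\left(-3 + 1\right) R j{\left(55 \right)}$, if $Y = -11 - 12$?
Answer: $-396$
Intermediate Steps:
$R = -6$
$Y = -23$ ($Y = -11 - 12 = -23$)
$P = -33$ ($P = 1 \cdot 5 \left(-2\right) - 23 = 5 \left(-2\right) - 23 = -10 - 23 = -33$)
$j{\left(g \right)} = -33$
$\left(-3 + 1\right) R j{\left(55 \right)} = \left(-3 + 1\right) \left(-6\right) \left(-33\right) = \left(-2\right) \left(-6\right) \left(-33\right) = 12 \left(-33\right) = -396$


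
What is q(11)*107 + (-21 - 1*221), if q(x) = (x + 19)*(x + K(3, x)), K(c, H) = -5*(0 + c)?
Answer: -13082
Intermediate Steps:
K(c, H) = -5*c
q(x) = (-15 + x)*(19 + x) (q(x) = (x + 19)*(x - 5*3) = (19 + x)*(x - 15) = (19 + x)*(-15 + x) = (-15 + x)*(19 + x))
q(11)*107 + (-21 - 1*221) = (-285 + 11² + 4*11)*107 + (-21 - 1*221) = (-285 + 121 + 44)*107 + (-21 - 221) = -120*107 - 242 = -12840 - 242 = -13082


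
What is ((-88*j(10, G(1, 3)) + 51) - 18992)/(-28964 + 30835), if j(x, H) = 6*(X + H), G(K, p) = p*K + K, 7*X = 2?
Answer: -148427/13097 ≈ -11.333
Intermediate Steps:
X = 2/7 (X = (⅐)*2 = 2/7 ≈ 0.28571)
G(K, p) = K + K*p (G(K, p) = K*p + K = K + K*p)
j(x, H) = 12/7 + 6*H (j(x, H) = 6*(2/7 + H) = 12/7 + 6*H)
((-88*j(10, G(1, 3)) + 51) - 18992)/(-28964 + 30835) = ((-88*(12/7 + 6*(1*(1 + 3))) + 51) - 18992)/(-28964 + 30835) = ((-88*(12/7 + 6*(1*4)) + 51) - 18992)/1871 = ((-88*(12/7 + 6*4) + 51) - 18992)*(1/1871) = ((-88*(12/7 + 24) + 51) - 18992)*(1/1871) = ((-88*180/7 + 51) - 18992)*(1/1871) = ((-15840/7 + 51) - 18992)*(1/1871) = (-15483/7 - 18992)*(1/1871) = -148427/7*1/1871 = -148427/13097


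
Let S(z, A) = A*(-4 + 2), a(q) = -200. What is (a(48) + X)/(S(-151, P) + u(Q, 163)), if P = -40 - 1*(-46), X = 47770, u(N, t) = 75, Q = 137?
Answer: 47570/63 ≈ 755.08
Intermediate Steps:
P = 6 (P = -40 + 46 = 6)
S(z, A) = -2*A (S(z, A) = A*(-2) = -2*A)
(a(48) + X)/(S(-151, P) + u(Q, 163)) = (-200 + 47770)/(-2*6 + 75) = 47570/(-12 + 75) = 47570/63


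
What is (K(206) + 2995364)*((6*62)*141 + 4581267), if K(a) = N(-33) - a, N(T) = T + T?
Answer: 13878414707148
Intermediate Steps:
N(T) = 2*T
K(a) = -66 - a (K(a) = 2*(-33) - a = -66 - a)
(K(206) + 2995364)*((6*62)*141 + 4581267) = ((-66 - 1*206) + 2995364)*((6*62)*141 + 4581267) = ((-66 - 206) + 2995364)*(372*141 + 4581267) = (-272 + 2995364)*(52452 + 4581267) = 2995092*4633719 = 13878414707148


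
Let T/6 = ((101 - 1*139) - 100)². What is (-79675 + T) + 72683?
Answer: 107272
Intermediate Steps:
T = 114264 (T = 6*((101 - 1*139) - 100)² = 6*((101 - 139) - 100)² = 6*(-38 - 100)² = 6*(-138)² = 6*19044 = 114264)
(-79675 + T) + 72683 = (-79675 + 114264) + 72683 = 34589 + 72683 = 107272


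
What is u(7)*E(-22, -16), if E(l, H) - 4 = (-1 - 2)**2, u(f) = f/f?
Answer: 13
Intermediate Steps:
u(f) = 1
E(l, H) = 13 (E(l, H) = 4 + (-1 - 2)**2 = 4 + (-3)**2 = 4 + 9 = 13)
u(7)*E(-22, -16) = 1*13 = 13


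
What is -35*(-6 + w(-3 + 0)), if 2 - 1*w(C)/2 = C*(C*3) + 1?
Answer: 2030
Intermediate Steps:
w(C) = 2 - 6*C**2 (w(C) = 4 - 2*(C*(C*3) + 1) = 4 - 2*(C*(3*C) + 1) = 4 - 2*(3*C**2 + 1) = 4 - 2*(1 + 3*C**2) = 4 + (-2 - 6*C**2) = 2 - 6*C**2)
-35*(-6 + w(-3 + 0)) = -35*(-6 + (2 - 6*(-3 + 0)**2)) = -35*(-6 + (2 - 6*(-3)**2)) = -35*(-6 + (2 - 6*9)) = -35*(-6 + (2 - 54)) = -35*(-6 - 52) = -35*(-58) = 2030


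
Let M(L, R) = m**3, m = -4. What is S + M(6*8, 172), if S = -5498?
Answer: -5562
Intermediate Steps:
M(L, R) = -64 (M(L, R) = (-4)**3 = -64)
S + M(6*8, 172) = -5498 - 64 = -5562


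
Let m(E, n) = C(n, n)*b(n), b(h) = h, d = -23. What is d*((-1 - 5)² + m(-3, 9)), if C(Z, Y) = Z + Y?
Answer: -4554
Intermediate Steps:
C(Z, Y) = Y + Z
m(E, n) = 2*n² (m(E, n) = (n + n)*n = (2*n)*n = 2*n²)
d*((-1 - 5)² + m(-3, 9)) = -23*((-1 - 5)² + 2*9²) = -23*((-6)² + 2*81) = -23*(36 + 162) = -23*198 = -4554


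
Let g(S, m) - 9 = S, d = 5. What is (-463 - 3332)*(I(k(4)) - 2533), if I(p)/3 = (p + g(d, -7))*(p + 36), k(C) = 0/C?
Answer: 3874695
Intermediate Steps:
g(S, m) = 9 + S
k(C) = 0
I(p) = 3*(14 + p)*(36 + p) (I(p) = 3*((p + (9 + 5))*(p + 36)) = 3*((p + 14)*(36 + p)) = 3*((14 + p)*(36 + p)) = 3*(14 + p)*(36 + p))
(-463 - 3332)*(I(k(4)) - 2533) = (-463 - 3332)*((1512 + 3*0**2 + 150*0) - 2533) = -3795*((1512 + 3*0 + 0) - 2533) = -3795*((1512 + 0 + 0) - 2533) = -3795*(1512 - 2533) = -3795*(-1021) = 3874695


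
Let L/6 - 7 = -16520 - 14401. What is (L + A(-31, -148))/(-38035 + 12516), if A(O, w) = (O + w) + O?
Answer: 185694/25519 ≈ 7.2767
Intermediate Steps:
L = -185484 (L = 42 + 6*(-16520 - 14401) = 42 + 6*(-30921) = 42 - 185526 = -185484)
A(O, w) = w + 2*O
(L + A(-31, -148))/(-38035 + 12516) = (-185484 + (-148 + 2*(-31)))/(-38035 + 12516) = (-185484 + (-148 - 62))/(-25519) = (-185484 - 210)*(-1/25519) = -185694*(-1/25519) = 185694/25519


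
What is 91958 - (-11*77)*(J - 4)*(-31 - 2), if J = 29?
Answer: -606817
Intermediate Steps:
91958 - (-11*77)*(J - 4)*(-31 - 2) = 91958 - (-11*77)*(29 - 4)*(-31 - 2) = 91958 - (-847)*25*(-33) = 91958 - (-847)*(-825) = 91958 - 1*698775 = 91958 - 698775 = -606817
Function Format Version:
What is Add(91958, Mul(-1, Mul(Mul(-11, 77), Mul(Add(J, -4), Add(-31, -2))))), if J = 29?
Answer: -606817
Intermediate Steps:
Add(91958, Mul(-1, Mul(Mul(-11, 77), Mul(Add(J, -4), Add(-31, -2))))) = Add(91958, Mul(-1, Mul(Mul(-11, 77), Mul(Add(29, -4), Add(-31, -2))))) = Add(91958, Mul(-1, Mul(-847, Mul(25, -33)))) = Add(91958, Mul(-1, Mul(-847, -825))) = Add(91958, Mul(-1, 698775)) = Add(91958, -698775) = -606817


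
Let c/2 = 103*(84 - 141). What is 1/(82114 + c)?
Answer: 1/70372 ≈ 1.4210e-5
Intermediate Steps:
c = -11742 (c = 2*(103*(84 - 141)) = 2*(103*(-57)) = 2*(-5871) = -11742)
1/(82114 + c) = 1/(82114 - 11742) = 1/70372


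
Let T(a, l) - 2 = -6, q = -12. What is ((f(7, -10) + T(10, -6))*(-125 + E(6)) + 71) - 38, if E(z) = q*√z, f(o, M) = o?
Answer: -342 - 36*√6 ≈ -430.18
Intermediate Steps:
T(a, l) = -4 (T(a, l) = 2 - 6 = -4)
E(z) = -12*√z
((f(7, -10) + T(10, -6))*(-125 + E(6)) + 71) - 38 = ((7 - 4)*(-125 - 12*√6) + 71) - 38 = (3*(-125 - 12*√6) + 71) - 38 = ((-375 - 36*√6) + 71) - 38 = (-304 - 36*√6) - 38 = -342 - 36*√6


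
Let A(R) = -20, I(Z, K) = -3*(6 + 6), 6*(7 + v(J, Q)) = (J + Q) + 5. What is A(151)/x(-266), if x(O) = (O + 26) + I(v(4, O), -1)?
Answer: 5/69 ≈ 0.072464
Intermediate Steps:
v(J, Q) = -37/6 + J/6 + Q/6 (v(J, Q) = -7 + ((J + Q) + 5)/6 = -7 + (5 + J + Q)/6 = -7 + (⅚ + J/6 + Q/6) = -37/6 + J/6 + Q/6)
I(Z, K) = -36 (I(Z, K) = -3*12 = -36)
x(O) = -10 + O (x(O) = (O + 26) - 36 = (26 + O) - 36 = -10 + O)
A(151)/x(-266) = -20/(-10 - 266) = -20/(-276) = -20*(-1/276) = 5/69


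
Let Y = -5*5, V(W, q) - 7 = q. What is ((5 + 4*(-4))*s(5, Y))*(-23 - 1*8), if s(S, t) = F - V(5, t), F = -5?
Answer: 4433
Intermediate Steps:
V(W, q) = 7 + q
Y = -25
s(S, t) = -12 - t (s(S, t) = -5 - (7 + t) = -5 + (-7 - t) = -12 - t)
((5 + 4*(-4))*s(5, Y))*(-23 - 1*8) = ((5 + 4*(-4))*(-12 - 1*(-25)))*(-23 - 1*8) = ((5 - 16)*(-12 + 25))*(-23 - 8) = -11*13*(-31) = -143*(-31) = 4433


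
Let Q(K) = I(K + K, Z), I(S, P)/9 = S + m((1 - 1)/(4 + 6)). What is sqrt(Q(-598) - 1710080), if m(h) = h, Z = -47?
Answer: 2*I*sqrt(430211) ≈ 1311.8*I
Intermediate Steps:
I(S, P) = 9*S (I(S, P) = 9*(S + (1 - 1)/(4 + 6)) = 9*(S + 0/10) = 9*(S + 0*(1/10)) = 9*(S + 0) = 9*S)
Q(K) = 18*K (Q(K) = 9*(K + K) = 9*(2*K) = 18*K)
sqrt(Q(-598) - 1710080) = sqrt(18*(-598) - 1710080) = sqrt(-10764 - 1710080) = sqrt(-1720844) = 2*I*sqrt(430211)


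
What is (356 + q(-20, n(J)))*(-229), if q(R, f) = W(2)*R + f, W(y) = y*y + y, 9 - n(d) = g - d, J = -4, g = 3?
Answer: -54502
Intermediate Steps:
n(d) = 6 + d (n(d) = 9 - (3 - d) = 9 + (-3 + d) = 6 + d)
W(y) = y + y**2 (W(y) = y**2 + y = y + y**2)
q(R, f) = f + 6*R (q(R, f) = (2*(1 + 2))*R + f = (2*3)*R + f = 6*R + f = f + 6*R)
(356 + q(-20, n(J)))*(-229) = (356 + ((6 - 4) + 6*(-20)))*(-229) = (356 + (2 - 120))*(-229) = (356 - 118)*(-229) = 238*(-229) = -54502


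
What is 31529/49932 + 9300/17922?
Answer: 171571723/149146884 ≈ 1.1504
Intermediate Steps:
31529/49932 + 9300/17922 = 31529*(1/49932) + 9300*(1/17922) = 31529/49932 + 1550/2987 = 171571723/149146884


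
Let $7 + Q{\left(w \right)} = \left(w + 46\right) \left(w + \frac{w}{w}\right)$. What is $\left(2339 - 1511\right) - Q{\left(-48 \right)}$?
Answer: $741$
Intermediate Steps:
$Q{\left(w \right)} = -7 + \left(1 + w\right) \left(46 + w\right)$ ($Q{\left(w \right)} = -7 + \left(w + 46\right) \left(w + \frac{w}{w}\right) = -7 + \left(46 + w\right) \left(w + 1\right) = -7 + \left(46 + w\right) \left(1 + w\right) = -7 + \left(1 + w\right) \left(46 + w\right)$)
$\left(2339 - 1511\right) - Q{\left(-48 \right)} = \left(2339 - 1511\right) - \left(39 + \left(-48\right)^{2} + 47 \left(-48\right)\right) = 828 - \left(39 + 2304 - 2256\right) = 828 - 87 = 741$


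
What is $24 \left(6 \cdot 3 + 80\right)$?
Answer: $2352$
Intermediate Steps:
$24 \left(6 \cdot 3 + 80\right) = 24 \left(18 + 80\right) = 24 \cdot 98 = 2352$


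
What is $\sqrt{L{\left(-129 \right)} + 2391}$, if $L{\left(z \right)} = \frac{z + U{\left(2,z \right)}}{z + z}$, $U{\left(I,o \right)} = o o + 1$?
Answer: $\frac{\sqrt{154894170}}{258} \approx 48.239$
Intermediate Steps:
$U{\left(I,o \right)} = 1 + o^{2}$ ($U{\left(I,o \right)} = o^{2} + 1 = 1 + o^{2}$)
$L{\left(z \right)} = \frac{1 + z + z^{2}}{2 z}$ ($L{\left(z \right)} = \frac{z + \left(1 + z^{2}\right)}{z + z} = \frac{1 + z + z^{2}}{2 z}$)
$\sqrt{L{\left(-129 \right)} + 2391} = \sqrt{\frac{1 - 129 + \left(-129\right)^{2}}{2 \left(-129\right)} + 2391} = \sqrt{\frac{1}{2} \left(- \frac{1}{129}\right) \left(1 - 129 + 16641\right) + 2391} = \sqrt{\frac{1}{2} \left(- \frac{1}{129}\right) 16513 + 2391} = \sqrt{- \frac{16513}{258} + 2391} = \sqrt{\frac{600365}{258}} = \frac{\sqrt{154894170}}{258}$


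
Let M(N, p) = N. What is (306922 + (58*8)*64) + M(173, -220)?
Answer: 336791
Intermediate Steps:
(306922 + (58*8)*64) + M(173, -220) = (306922 + (58*8)*64) + 173 = (306922 + 464*64) + 173 = (306922 + 29696) + 173 = 336618 + 173 = 336791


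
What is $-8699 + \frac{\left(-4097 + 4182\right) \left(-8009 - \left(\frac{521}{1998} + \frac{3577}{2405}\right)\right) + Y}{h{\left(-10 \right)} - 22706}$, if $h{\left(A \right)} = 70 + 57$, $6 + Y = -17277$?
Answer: $- \frac{5083541005111}{586466946} \approx -8668.1$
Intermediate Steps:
$Y = -17283$ ($Y = -6 - 17277 = -17283$)
$h{\left(A \right)} = 127$
$-8699 + \frac{\left(-4097 + 4182\right) \left(-8009 - \left(\frac{521}{1998} + \frac{3577}{2405}\right)\right) + Y}{h{\left(-10 \right)} - 22706} = -8699 + \frac{\left(-4097 + 4182\right) \left(-8009 - \left(\frac{521}{1998} + \frac{3577}{2405}\right)\right) - 17283}{127 - 22706} = -8699 + \frac{85 \left(-8009 - \frac{227023}{129870}\right) - 17283}{-22579} = -8699 + \left(85 \left(-8009 - \frac{227023}{129870}\right) - 17283\right) \left(- \frac{1}{22579}\right) = -8699 + \left(85 \left(- \frac{1040355853}{129870}\right) - 17283\right) \left(- \frac{1}{22579}\right) = -8699 + \left(- \frac{17686049501}{25974} - 17283\right) \left(- \frac{1}{22579}\right) = -8699 - - \frac{18134958143}{586466946} = -8699 + \frac{18134958143}{586466946} = - \frac{5083541005111}{586466946}$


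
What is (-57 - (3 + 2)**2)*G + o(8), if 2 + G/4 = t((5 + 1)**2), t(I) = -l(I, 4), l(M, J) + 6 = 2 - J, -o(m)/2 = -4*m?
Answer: -1904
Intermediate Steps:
o(m) = 8*m (o(m) = -(-8)*m = 8*m)
l(M, J) = -4 - J (l(M, J) = -6 + (2 - J) = -4 - J)
t(I) = 8 (t(I) = -(-4 - 1*4) = -(-4 - 4) = -1*(-8) = 8)
G = 24 (G = -8 + 4*8 = -8 + 32 = 24)
(-57 - (3 + 2)**2)*G + o(8) = (-57 - (3 + 2)**2)*24 + 8*8 = (-57 - 1*5**2)*24 + 64 = (-57 - 1*25)*24 + 64 = (-57 - 25)*24 + 64 = -82*24 + 64 = -1968 + 64 = -1904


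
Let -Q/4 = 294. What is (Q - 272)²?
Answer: 2096704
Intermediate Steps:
Q = -1176 (Q = -4*294 = -1176)
(Q - 272)² = (-1176 - 272)² = (-1448)² = 2096704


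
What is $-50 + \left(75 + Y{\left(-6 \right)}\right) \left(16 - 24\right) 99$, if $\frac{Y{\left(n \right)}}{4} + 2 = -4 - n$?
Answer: $-59450$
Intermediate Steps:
$Y{\left(n \right)} = -24 - 4 n$ ($Y{\left(n \right)} = -8 + 4 \left(-4 - n\right) = -8 - \left(16 + 4 n\right) = -24 - 4 n$)
$-50 + \left(75 + Y{\left(-6 \right)}\right) \left(16 - 24\right) 99 = -50 + \left(75 - 0\right) \left(16 - 24\right) 99 = -50 + \left(75 + \left(-24 + 24\right)\right) \left(-8\right) 99 = -50 + \left(75 + 0\right) \left(-8\right) 99 = -50 + 75 \left(-8\right) 99 = -50 - 59400 = -59450$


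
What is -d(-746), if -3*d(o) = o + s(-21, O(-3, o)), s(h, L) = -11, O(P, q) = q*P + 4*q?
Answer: -757/3 ≈ -252.33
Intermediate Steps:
O(P, q) = 4*q + P*q (O(P, q) = P*q + 4*q = 4*q + P*q)
d(o) = 11/3 - o/3 (d(o) = -(o - 11)/3 = -(-11 + o)/3 = 11/3 - o/3)
-d(-746) = -(11/3 - ⅓*(-746)) = -(11/3 + 746/3) = -1*757/3 = -757/3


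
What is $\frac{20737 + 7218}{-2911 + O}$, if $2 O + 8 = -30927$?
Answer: $- \frac{55910}{36757} \approx -1.5211$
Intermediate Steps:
$O = - \frac{30935}{2}$ ($O = -4 + \frac{1}{2} \left(-30927\right) = -4 - \frac{30927}{2} = - \frac{30935}{2} \approx -15468.0$)
$\frac{20737 + 7218}{-2911 + O} = \frac{20737 + 7218}{-2911 - \frac{30935}{2}} = \frac{27955}{- \frac{36757}{2}} = 27955 \left(- \frac{2}{36757}\right) = - \frac{55910}{36757}$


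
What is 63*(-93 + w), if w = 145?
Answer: 3276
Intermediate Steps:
63*(-93 + w) = 63*(-93 + 145) = 63*52 = 3276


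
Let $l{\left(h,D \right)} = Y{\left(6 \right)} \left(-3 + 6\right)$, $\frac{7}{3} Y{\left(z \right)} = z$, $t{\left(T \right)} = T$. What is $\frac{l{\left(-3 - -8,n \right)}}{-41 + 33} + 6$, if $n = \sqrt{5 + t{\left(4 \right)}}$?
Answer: $\frac{141}{28} \approx 5.0357$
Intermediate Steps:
$n = 3$ ($n = \sqrt{5 + 4} = \sqrt{9} = 3$)
$Y{\left(z \right)} = \frac{3 z}{7}$
$l{\left(h,D \right)} = \frac{54}{7}$ ($l{\left(h,D \right)} = \frac{3}{7} \cdot 6 \left(-3 + 6\right) = \frac{18}{7} \cdot 3 = \frac{54}{7}$)
$\frac{l{\left(-3 - -8,n \right)}}{-41 + 33} + 6 = \frac{1}{-41 + 33} \cdot \frac{54}{7} + 6 = \frac{1}{-8} \cdot \frac{54}{7} + 6 = \left(- \frac{1}{8}\right) \frac{54}{7} + 6 = - \frac{27}{28} + 6 = \frac{141}{28}$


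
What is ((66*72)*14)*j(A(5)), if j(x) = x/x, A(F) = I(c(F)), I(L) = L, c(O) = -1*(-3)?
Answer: 66528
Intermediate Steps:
c(O) = 3
A(F) = 3
j(x) = 1
((66*72)*14)*j(A(5)) = ((66*72)*14)*1 = (4752*14)*1 = 66528*1 = 66528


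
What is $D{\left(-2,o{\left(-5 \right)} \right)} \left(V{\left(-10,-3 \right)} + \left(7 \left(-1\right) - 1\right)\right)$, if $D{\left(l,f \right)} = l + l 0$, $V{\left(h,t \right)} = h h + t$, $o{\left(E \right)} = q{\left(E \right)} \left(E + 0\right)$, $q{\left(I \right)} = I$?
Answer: $-178$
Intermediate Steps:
$o{\left(E \right)} = E^{2}$ ($o{\left(E \right)} = E \left(E + 0\right) = E E = E^{2}$)
$V{\left(h,t \right)} = t + h^{2}$ ($V{\left(h,t \right)} = h^{2} + t = t + h^{2}$)
$D{\left(l,f \right)} = l$ ($D{\left(l,f \right)} = l + 0 = l$)
$D{\left(-2,o{\left(-5 \right)} \right)} \left(V{\left(-10,-3 \right)} + \left(7 \left(-1\right) - 1\right)\right) = - 2 \left(\left(-3 + \left(-10\right)^{2}\right) + \left(7 \left(-1\right) - 1\right)\right) = - 2 \left(\left(-3 + 100\right) - 8\right) = - 2 \left(97 - 8\right) = \left(-2\right) 89 = -178$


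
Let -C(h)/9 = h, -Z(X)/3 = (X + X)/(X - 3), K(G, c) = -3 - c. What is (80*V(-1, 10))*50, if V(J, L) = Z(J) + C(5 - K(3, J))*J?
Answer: 246000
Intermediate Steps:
Z(X) = -6*X/(-3 + X) (Z(X) = -3*(X + X)/(X - 3) = -3*2*X/(-3 + X) = -6*X/(-3 + X))
C(h) = -9*h
V(J, L) = J*(-72 - 9*J) - 6*J/(-3 + J) (V(J, L) = -6*J/(-3 + J) + (-9*(5 - (-3 - J)))*J = -6*J/(-3 + J) + (-9*(5 + (3 + J)))*J = -6*J/(-3 + J) + (-9*(8 + J))*J = -6*J/(-3 + J) + (-72 - 9*J)*J = -6*J/(-3 + J) + J*(-72 - 9*J) = J*(-72 - 9*J) - 6*J/(-3 + J))
(80*V(-1, 10))*50 = (80*(3*(-1)*(70 - 15*(-1) - 3*(-1)²)/(-3 - 1)))*50 = (80*(3*(-1)*(70 + 15 - 3*1)/(-4)))*50 = (80*(3*(-1)*(-¼)*(70 + 15 - 3)))*50 = (80*(3*(-1)*(-¼)*82))*50 = (80*(123/2))*50 = 4920*50 = 246000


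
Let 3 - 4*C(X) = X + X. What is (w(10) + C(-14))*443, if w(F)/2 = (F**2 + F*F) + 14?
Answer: 772149/4 ≈ 1.9304e+5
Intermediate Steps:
w(F) = 28 + 4*F**2 (w(F) = 2*((F**2 + F*F) + 14) = 2*((F**2 + F**2) + 14) = 2*(2*F**2 + 14) = 2*(14 + 2*F**2) = 28 + 4*F**2)
C(X) = 3/4 - X/2 (C(X) = 3/4 - (X + X)/4 = 3/4 - X/2)
(w(10) + C(-14))*443 = ((28 + 4*10**2) + (3/4 - 1/2*(-14)))*443 = ((28 + 4*100) + (3/4 + 7))*443 = ((28 + 400) + 31/4)*443 = (428 + 31/4)*443 = (1743/4)*443 = 772149/4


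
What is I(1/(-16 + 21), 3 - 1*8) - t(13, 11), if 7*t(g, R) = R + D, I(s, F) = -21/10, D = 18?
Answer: -437/70 ≈ -6.2429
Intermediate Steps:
I(s, F) = -21/10 (I(s, F) = -21*1/10 = -21/10)
t(g, R) = 18/7 + R/7 (t(g, R) = (R + 18)/7 = (18 + R)/7 = 18/7 + R/7)
I(1/(-16 + 21), 3 - 1*8) - t(13, 11) = -21/10 - (18/7 + (1/7)*11) = -21/10 - (18/7 + 11/7) = -21/10 - 1*29/7 = -21/10 - 29/7 = -437/70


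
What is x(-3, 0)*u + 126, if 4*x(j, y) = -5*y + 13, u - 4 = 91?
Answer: 1739/4 ≈ 434.75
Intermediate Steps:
u = 95 (u = 4 + 91 = 95)
x(j, y) = 13/4 - 5*y/4 (x(j, y) = (-5*y + 13)/4 = (13 - 5*y)/4 = 13/4 - 5*y/4)
x(-3, 0)*u + 126 = (13/4 - 5/4*0)*95 + 126 = (13/4 + 0)*95 + 126 = (13/4)*95 + 126 = 1235/4 + 126 = 1739/4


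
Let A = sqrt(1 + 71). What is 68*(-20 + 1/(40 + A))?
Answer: -259420/191 - 51*sqrt(2)/191 ≈ -1358.6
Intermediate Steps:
A = 6*sqrt(2) (A = sqrt(72) = 6*sqrt(2) ≈ 8.4853)
68*(-20 + 1/(40 + A)) = 68*(-20 + 1/(40 + 6*sqrt(2))) = -1360 + 68/(40 + 6*sqrt(2))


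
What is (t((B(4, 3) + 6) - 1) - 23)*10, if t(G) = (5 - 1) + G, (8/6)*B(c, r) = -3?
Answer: -325/2 ≈ -162.50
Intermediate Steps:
B(c, r) = -9/4 (B(c, r) = (¾)*(-3) = -9/4)
t(G) = 4 + G
(t((B(4, 3) + 6) - 1) - 23)*10 = ((4 + ((-9/4 + 6) - 1)) - 23)*10 = ((4 + (15/4 - 1)) - 23)*10 = ((4 + 11/4) - 23)*10 = (27/4 - 23)*10 = -65/4*10 = -325/2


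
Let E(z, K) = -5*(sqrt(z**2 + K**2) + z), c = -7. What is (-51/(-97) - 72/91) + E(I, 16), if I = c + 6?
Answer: 41792/8827 - 5*sqrt(257) ≈ -75.422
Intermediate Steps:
I = -1 (I = -7 + 6 = -1)
E(z, K) = -5*z - 5*sqrt(K**2 + z**2) (E(z, K) = -5*(sqrt(K**2 + z**2) + z) = -5*(z + sqrt(K**2 + z**2)) = -5*z - 5*sqrt(K**2 + z**2))
(-51/(-97) - 72/91) + E(I, 16) = (-51/(-97) - 72/91) + (-5*(-1) - 5*sqrt(16**2 + (-1)**2)) = (-51*(-1/97) - 72*1/91) + (5 - 5*sqrt(256 + 1)) = (51/97 - 72/91) + (5 - 5*sqrt(257)) = -2343/8827 + (5 - 5*sqrt(257)) = 41792/8827 - 5*sqrt(257)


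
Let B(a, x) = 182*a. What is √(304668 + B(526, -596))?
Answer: 20*√1001 ≈ 632.77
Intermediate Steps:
√(304668 + B(526, -596)) = √(304668 + 182*526) = √(304668 + 95732) = √400400 = 20*√1001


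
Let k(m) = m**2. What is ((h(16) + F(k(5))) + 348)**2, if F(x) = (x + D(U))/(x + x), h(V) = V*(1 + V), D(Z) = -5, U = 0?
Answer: 9622404/25 ≈ 3.8490e+5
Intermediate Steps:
F(x) = (-5 + x)/(2*x) (F(x) = (x - 5)/(x + x) = (-5 + x)/((2*x)) = (-5 + x)*(1/(2*x)) = (-5 + x)/(2*x))
((h(16) + F(k(5))) + 348)**2 = ((16*(1 + 16) + (-5 + 5**2)/(2*(5**2))) + 348)**2 = ((16*17 + (1/2)*(-5 + 25)/25) + 348)**2 = ((272 + (1/2)*(1/25)*20) + 348)**2 = ((272 + 2/5) + 348)**2 = (1362/5 + 348)**2 = (3102/5)**2 = 9622404/25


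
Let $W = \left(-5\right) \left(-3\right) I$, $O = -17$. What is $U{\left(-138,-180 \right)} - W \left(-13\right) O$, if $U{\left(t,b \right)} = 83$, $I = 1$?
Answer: $-3232$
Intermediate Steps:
$W = 15$ ($W = \left(-5\right) \left(-3\right) 1 = 15 \cdot 1 = 15$)
$U{\left(-138,-180 \right)} - W \left(-13\right) O = 83 - 15 \left(-13\right) \left(-17\right) = 83 - \left(-195\right) \left(-17\right) = 83 - 3315 = -3232$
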